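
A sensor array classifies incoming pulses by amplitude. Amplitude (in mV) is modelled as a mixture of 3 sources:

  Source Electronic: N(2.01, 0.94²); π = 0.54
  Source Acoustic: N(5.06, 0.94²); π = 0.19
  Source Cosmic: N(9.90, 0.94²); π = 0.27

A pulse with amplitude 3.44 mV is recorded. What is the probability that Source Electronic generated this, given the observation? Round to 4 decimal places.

0.7978

Apply Bayes' rule: the posterior for each component is proportional to its prior times its likelihood at x.
Evaluate each component's likelihood at the observed value:
  f_Electronic = 0.133427
  f_Acoustic = 0.0961232
  f_Cosmic = 2.35571e-11
Weight by the priors:
  π_Electronic·f_Electronic = 0.54 × 0.133427 = 0.0720503
  π_Acoustic·f_Acoustic = 0.19 × 0.0961232 = 0.0182634
  π_Cosmic·f_Cosmic = 0.27 × 2.35571e-11 = 6.36041e-12
Evidence: 0.0720503 + 0.0182634 + 6.36041e-12 = 0.0903137
Responsibility of Source Electronic: 0.0720503 / 0.0903137 ≈ 0.7978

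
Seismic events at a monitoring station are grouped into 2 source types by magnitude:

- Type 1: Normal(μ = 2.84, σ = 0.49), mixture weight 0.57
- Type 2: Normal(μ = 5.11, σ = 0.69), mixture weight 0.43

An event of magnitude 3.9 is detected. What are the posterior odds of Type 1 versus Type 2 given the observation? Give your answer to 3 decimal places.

Since P(k|x) ∝ π_k f_k(x), the posterior odds are π_i f_i(x) / (π_j f_j(x)).
Evaluate each component's likelihood at the observed value:
  f_1 = (1/(0.49·√(2π)))·exp(−(3.9−2.84)²/(2·0.49²)) = 0.814168·exp(-2.33986) = 0.078438
  f_2 = (1/(0.69·√(2π)))·exp(−(3.9−5.11)²/(2·0.69²)) = 0.578177·exp(-1.53760) = 0.124248
Odds = (0.57/0.43) × (0.078438/0.124248) = 1.32558 × 0.631299 ≈ 0.837

0.837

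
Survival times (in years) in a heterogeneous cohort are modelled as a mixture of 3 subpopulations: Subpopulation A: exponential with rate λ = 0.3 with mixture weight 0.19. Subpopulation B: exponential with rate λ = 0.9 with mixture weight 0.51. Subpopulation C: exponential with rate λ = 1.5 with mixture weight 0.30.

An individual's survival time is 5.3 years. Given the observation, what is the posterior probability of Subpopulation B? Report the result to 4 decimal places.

0.2483

Posterior ∝ prior × likelihood, so P(k | x) ∝ π_k f_k(x); normalise over all components.
Component likelihoods at x = 5.3 years:
  f_A = 0.3·e^(−0.3·5.3) = 0.3·e^(−1.5900) = 0.0611777
  f_B = 0.9·e^(−0.9·5.3) = 0.9·e^(−4.7700) = 0.00763234
  f_C = 1.5·e^(−1.5·5.3) = 1.5·e^(−7.9500) = 0.000528993
Weight by the priors:
  π_A·f_A = 0.19 × 0.0611777 = 0.0116238
  π_B·f_B = 0.51 × 0.00763234 = 0.00389249
  π_C·f_C = 0.30 × 0.000528993 = 0.000158698
Evidence: 0.0116238 + 0.00389249 + 0.000158698 = 0.015675
P(Subpopulation B | the observation) ≈ 0.2483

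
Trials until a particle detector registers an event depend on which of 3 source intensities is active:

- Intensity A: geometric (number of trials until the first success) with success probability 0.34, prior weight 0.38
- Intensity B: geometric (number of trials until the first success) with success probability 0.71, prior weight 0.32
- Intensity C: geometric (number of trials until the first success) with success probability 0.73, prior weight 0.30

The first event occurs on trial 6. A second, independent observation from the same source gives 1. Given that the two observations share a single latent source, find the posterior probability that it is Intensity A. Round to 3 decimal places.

Apply Bayes' rule: the posterior for each component is proportional to its prior times its likelihood at x.
Since both observations come from the same component, the likelihood for component k is f_k(x₁)·f_k(x₂).
  p_A = [0.0425793] × [0.34] = 0.014477
  p_B = [0.00145629] × [0.71] = 0.00103397
  p_C = [0.00104747] × [0.73] = 0.000764653
Weight by the priors:
  P(Z=A)·p_A = 0.38 × 0.014477 = 0.00550125
  P(Z=B)·p_B = 0.32 × 0.00103397 = 0.000330869
  P(Z=C)·p_C = 0.30 × 0.000764653 = 0.000229396
Evidence: 0.00550125 + 0.000330869 + 0.000229396 = 0.00606151
P(Intensity A | x₁,x₂) = 0.00550125 / 0.00606151 ≈ 0.908

0.908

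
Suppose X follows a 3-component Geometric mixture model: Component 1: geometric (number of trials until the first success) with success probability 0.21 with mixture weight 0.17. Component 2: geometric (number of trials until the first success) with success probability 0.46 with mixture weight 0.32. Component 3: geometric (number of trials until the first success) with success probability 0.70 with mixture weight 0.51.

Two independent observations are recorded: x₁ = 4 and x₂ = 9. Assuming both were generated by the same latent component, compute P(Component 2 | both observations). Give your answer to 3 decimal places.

Posterior ∝ prior × likelihood, so P(k | x) ∝ w_k f_k(x); normalise over all components.
Since both observations come from the same component, the likelihood for component k is f_k(x₁)·f_k(x₂).
  f_1 = [0.21·(1−0.21)^3 = 0.21·0.493039 = 0.103538] × [0.0318593] = 0.00329865
  f_2 = [0.46·(1−0.46)^3 = 0.46·0.157464 = 0.0724334] × [0.00332589] = 0.000240906
  f_3 = [0.70·(1−0.70)^3 = 0.70·0.027 = 0.0189] × [4.5927e-05] = 8.6802e-07
Unnormalised posteriors:
  w_1·f_1 = 0.17 × 0.00329865 = 0.000560771
  w_2·f_2 = 0.32 × 0.000240906 = 7.70898e-05
  w_3·f_3 = 0.51 × 8.6802e-07 = 4.4269e-07
Normaliser: 0.000560771 + 7.70898e-05 + 4.4269e-07 = 0.000638303
P(Component 2 | x) ≈ 0.121

0.121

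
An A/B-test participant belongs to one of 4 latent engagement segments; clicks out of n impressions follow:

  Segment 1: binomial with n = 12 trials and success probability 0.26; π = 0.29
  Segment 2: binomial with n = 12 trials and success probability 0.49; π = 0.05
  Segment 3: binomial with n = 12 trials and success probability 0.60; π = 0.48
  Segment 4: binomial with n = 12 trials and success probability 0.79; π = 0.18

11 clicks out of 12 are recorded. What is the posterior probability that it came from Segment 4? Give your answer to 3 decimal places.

By Bayes' theorem, P(k | x) = π_k f_k(x) / Σ_j π_j f_j(x).
Component likelihoods at x = 11 clicks out of 12:
  f_1 = C(12,11)·0.26^11·0.74^1 = 12·3.67034e-07·0.74 = 3.25927e-06
  f_2 = C(12,11)·0.49^11·0.51^1 = 12·0.000390982·0.51 = 0.00239281
  f_3 = C(12,11)·0.60^11·0.40^1 = 12·0.00362797·0.4 = 0.0174143
  f_4 = C(12,11)·0.79^11·0.21^1 = 12·0.0747994·0.21 = 0.188494
Weight by the priors:
  π_1·f_1 = 0.29 × 3.25927e-06 = 9.45187e-07
  π_2·f_2 = 0.05 × 0.00239281 = 0.000119641
  π_3·f_3 = 0.48 × 0.0174143 = 0.00835884
  π_4·f_4 = 0.18 × 0.188494 = 0.033929
Marginal: 9.45187e-07 + 0.000119641 + 0.00835884 + 0.033929 = 0.0424084
P(Segment 4 | 11 clicks out of 12) = 0.033929 / 0.0424084 ≈ 0.800

0.800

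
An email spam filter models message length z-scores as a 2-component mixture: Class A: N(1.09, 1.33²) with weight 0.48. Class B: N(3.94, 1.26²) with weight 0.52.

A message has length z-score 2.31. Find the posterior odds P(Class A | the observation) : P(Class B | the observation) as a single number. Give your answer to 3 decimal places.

Posterior odds = (π_i f_i(x)) / (π_j f_j(x)); the normalising sum cancels.
Normal densities:
  L_A = (1/(1.33·√(2π)))·exp(−(2.31−1.09)²/(2·1.33²)) = 0.299957·exp(-0.42071) = 0.196945
  L_B = (1/(1.26·√(2π)))·exp(−(2.31−3.94)²/(2·1.26²)) = 0.316621·exp(-0.83677) = 0.137131
Odds = (0.48/0.52) × (0.196945/0.137131) = 0.923077 × 1.43618 ≈ 1.326

1.326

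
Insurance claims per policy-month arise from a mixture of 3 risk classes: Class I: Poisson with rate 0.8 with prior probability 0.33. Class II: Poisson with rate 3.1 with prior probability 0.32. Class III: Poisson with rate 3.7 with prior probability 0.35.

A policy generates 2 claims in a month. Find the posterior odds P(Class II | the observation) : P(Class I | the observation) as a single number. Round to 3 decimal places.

1.460

Only the two components matter; the odds are (π_i f_i(x)) / (π_j f_j(x)).
Poisson probabilities:
  f_I = e^(−0.8)·0.8^2/2! = 0.143785
  f_II = e^(−3.1)·3.1^2/2! = 0.216461
  f_III = e^(−3.7)·3.7^2/2! = 0.169233
Posterior odds = (π_II·f_II) / (π_I·f_I) = (0.32·0.216461) / (0.33·0.143785) = 0.0692677 / 0.0474491 ≈ 1.460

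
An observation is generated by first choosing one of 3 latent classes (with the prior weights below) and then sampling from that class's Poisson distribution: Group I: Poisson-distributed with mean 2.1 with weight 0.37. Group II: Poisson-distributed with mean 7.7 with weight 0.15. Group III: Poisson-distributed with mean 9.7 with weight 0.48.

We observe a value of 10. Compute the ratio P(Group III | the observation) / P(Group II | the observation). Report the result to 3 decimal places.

Only the two components matter; the odds are (π_i f_i(x)) / (π_j f_j(x)).
Component likelihoods at x = 10:
  p_I = 5.62874e-05
  p_II = 0.0914275
  p_III = 0.124537
0.0597777 / 0.0137141 ≈ 4.359

4.359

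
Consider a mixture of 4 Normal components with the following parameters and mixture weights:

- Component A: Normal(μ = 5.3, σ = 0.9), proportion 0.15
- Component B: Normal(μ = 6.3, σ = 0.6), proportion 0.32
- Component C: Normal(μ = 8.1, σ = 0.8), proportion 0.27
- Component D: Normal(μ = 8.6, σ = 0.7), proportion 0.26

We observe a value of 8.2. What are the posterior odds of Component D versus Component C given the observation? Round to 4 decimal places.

Posterior odds = (π_i f_i(x)) / (π_j f_j(x)); the normalising sum cancels.
Evaluate each component's likelihood at the observed value:
  L_A = 0.00246655
  L_B = 0.00441829
  L_C = 0.494797
  L_D = 0.484068
0.125858 / 0.133595 ≈ 0.9421

0.9421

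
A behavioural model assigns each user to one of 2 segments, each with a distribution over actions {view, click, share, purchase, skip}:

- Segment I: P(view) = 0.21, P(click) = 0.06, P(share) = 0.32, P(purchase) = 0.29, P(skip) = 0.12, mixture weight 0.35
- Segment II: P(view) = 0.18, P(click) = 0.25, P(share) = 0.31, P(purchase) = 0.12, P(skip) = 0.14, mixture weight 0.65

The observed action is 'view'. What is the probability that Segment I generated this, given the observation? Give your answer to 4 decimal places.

0.3858

The responsibility of component k is π_k f_k(x) divided by Σ_j π_j f_j(x).
Component likelihoods at x = 'view':
  L_I = 0.21
  L_II = 0.18
Multiply by the mixture weights:
  π_I·L_I = 0.35 × 0.21 = 0.0735
  π_II·L_II = 0.65 × 0.18 = 0.117
Normaliser: 0.0735 + 0.117 = 0.1905
P(Segment I | data) = 0.0735 / 0.1905 ≈ 0.3858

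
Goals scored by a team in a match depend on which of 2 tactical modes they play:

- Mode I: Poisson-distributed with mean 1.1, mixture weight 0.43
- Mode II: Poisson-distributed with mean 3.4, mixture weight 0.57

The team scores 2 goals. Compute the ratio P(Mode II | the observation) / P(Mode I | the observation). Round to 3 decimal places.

Only the two components matter; the odds are (w_i f_i(x)) / (w_j f_j(x)).
Component likelihoods at x = 2 goals:
  L_I = 0.201387
  L_II = 0.192898
Odds = (0.57/0.43) × (0.192898/0.201387) = 1.32558 × 0.957845 ≈ 1.270

1.270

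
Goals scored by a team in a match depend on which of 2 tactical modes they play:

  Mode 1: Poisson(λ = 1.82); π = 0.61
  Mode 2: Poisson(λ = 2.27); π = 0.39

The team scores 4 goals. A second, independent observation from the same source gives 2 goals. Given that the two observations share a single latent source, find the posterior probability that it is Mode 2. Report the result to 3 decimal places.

P(component k | x) = π_k·f_k(x) / marginal(x), where marginal(x) = Σ_j π_j·f_j(x).
Since both observations come from the same component, the likelihood for component k is f_k(x₁)·f_k(x₂).
  L_1 = [e^(−1.82)·1.82^4/4! = 0.0740727] × [0.268347] = 0.0198772
  L_2 = [e^(−2.27)·2.27^4/4! = 0.114299] × [0.266179] = 0.030424
Unnormalised posteriors:
  π_1·L_1 = 0.61 × 0.0198772 = 0.0121251
  π_2·L_2 = 0.39 × 0.030424 = 0.0118654
Normaliser: 0.0121251 + 0.0118654 = 0.0239905
P(Mode 2 | x) ≈ 0.495

0.495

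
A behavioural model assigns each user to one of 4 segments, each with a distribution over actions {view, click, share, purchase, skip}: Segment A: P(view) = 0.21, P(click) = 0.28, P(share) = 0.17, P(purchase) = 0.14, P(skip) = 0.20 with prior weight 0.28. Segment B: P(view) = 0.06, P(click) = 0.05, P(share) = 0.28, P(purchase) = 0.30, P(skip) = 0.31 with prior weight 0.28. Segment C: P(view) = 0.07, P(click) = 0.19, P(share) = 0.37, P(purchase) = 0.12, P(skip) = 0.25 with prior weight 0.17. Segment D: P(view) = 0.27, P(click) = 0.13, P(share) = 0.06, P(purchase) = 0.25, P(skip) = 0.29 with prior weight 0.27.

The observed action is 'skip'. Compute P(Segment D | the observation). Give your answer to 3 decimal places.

Apply Bayes' rule: the posterior for each component is proportional to its prior times its likelihood at x.
Evaluate each component's likelihood at the observed value:
  L_A = P(skip | comp) = 0.20
  L_B = P(skip | comp) = 0.31
  L_C = P(skip | comp) = 0.25
  L_D = P(skip | comp) = 0.29
Multiply by the mixture weights:
  w_A·L_A = 0.28 × 0.2 = 0.056
  w_B·L_B = 0.28 × 0.31 = 0.0868
  w_C·L_C = 0.17 × 0.25 = 0.0425
  w_D·L_D = 0.27 × 0.29 = 0.0783
Sum: 0.056 + 0.0868 + 0.0425 + 0.0783 = 0.2636
P(Segment D | 'skip') ≈ 0.297

0.297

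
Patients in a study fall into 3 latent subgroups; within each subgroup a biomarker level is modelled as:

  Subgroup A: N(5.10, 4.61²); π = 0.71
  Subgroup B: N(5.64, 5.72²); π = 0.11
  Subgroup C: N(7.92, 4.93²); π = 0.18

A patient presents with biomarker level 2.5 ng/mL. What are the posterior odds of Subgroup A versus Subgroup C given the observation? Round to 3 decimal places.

Posterior odds = (P(Z=i) f_i(x)) / (P(Z=j) f_j(x)); the normalising sum cancels.
Evaluate each component's likelihood at the observed value:
  L_A = (1/(4.61·√(2π)))·exp(−(2.5−5.10)²/(2·4.61²)) = 0.086538·exp(-0.15904) = 0.0738138
  L_B = (1/(5.72·√(2π)))·exp(−(2.5−5.64)²/(2·5.72²)) = 0.069745·exp(-0.15067) = 0.0599898
  L_C = (1/(4.93·√(2π)))·exp(−(2.5−7.92)²/(2·4.93²)) = 0.080921·exp(-0.60433) = 0.0442187
0.0524078 / 0.00795936 ≈ 6.584

6.584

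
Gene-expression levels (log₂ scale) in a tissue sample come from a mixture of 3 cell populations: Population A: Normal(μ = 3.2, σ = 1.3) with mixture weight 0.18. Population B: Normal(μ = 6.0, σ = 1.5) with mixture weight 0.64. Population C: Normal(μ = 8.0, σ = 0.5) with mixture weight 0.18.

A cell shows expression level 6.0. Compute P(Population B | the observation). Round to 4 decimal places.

0.9688

The responsibility of component k is w_k f_k(x) divided by Σ_j w_j f_j(x).
Component likelihoods at x = 6.0:
  L_A = 0.0301723
  L_B = 0.265962
  L_C = 0.00026766
Prior × likelihood for each component:
  w_A·L_A = 0.18 × 0.0301723 = 0.00543102
  w_B·L_B = 0.64 × 0.265962 = 0.170215
  w_C·L_C = 0.18 × 0.00026766 = 4.81789e-05
Sum: 0.00543102 + 0.170215 + 4.81789e-05 = 0.175695
P(Population B | 6.0) ≈ 0.9688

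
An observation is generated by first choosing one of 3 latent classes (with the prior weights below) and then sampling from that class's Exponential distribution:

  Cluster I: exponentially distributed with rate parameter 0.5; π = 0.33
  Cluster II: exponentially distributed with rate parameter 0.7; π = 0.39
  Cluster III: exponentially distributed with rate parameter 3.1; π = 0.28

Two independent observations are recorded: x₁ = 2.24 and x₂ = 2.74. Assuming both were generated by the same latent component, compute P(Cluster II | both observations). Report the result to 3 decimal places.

0.461

Apply Bayes' rule: the posterior for each component is proportional to its prior times its likelihood at x.
Since both observations come from the same component, the likelihood for component k is f_k(x₁)·f_k(x₂).
  p_I = [0.5·e^(−0.5·2.24) = 0.5·e^(−1.1200) = 0.16314] × [0.127053] = 0.0207275
  p_II = [0.7·e^(−0.7·2.24) = 0.7·e^(−1.5680) = 0.145923] × [0.10283] = 0.0150053
  p_III = [3.1·e^(−3.1·2.24) = 3.1·e^(−6.9440) = 0.00298965] × [0.000634548] = 1.89708e-06
Multiply by the mixture weights:
  P(Z=I)·p_I = 0.33 × 0.0207275 = 0.00684007
  P(Z=II)·p_II = 0.39 × 0.0150053 = 0.00585208
  P(Z=III)·p_III = 0.28 × 1.89708e-06 = 5.31182e-07
Normaliser: 0.00684007 + 0.00585208 + 5.31182e-07 = 0.0126927
Responsibility of Cluster II: 0.00585208 / 0.0126927 ≈ 0.461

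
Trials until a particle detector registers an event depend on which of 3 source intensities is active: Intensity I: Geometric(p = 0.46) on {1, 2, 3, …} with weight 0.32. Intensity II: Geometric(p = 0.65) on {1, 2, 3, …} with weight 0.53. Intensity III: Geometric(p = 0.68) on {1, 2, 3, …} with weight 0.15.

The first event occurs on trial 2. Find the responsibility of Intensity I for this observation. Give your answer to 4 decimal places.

0.3416

Apply Bayes' rule: the posterior for each component is proportional to its prior times its likelihood at x.
Evaluate each component's likelihood at the observed value:
  p_I = 0.2484
  p_II = 0.2275
  p_III = 0.2176
Unnormalised posteriors:
  π_I·p_I = 0.32 × 0.2484 = 0.079488
  π_II·p_II = 0.53 × 0.2275 = 0.120575
  π_III·p_III = 0.15 × 0.2176 = 0.03264
Sum: 0.079488 + 0.120575 + 0.03264 = 0.232703
Responsibility of Intensity I: 0.079488 / 0.232703 ≈ 0.3416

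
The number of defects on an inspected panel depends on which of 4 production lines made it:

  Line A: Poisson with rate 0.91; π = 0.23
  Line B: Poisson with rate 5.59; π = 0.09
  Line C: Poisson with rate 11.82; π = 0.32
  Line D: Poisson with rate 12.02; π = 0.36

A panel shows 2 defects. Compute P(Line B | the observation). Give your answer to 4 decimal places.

Posterior ∝ prior × likelihood, so P(k | x) ∝ π_k f_k(x); normalise over all components.
Component likelihoods at x = 2 defects:
  p_A = e^(−0.91)·0.91^2/2! = 0.166665
  p_B = e^(−5.59)·5.59^2/2! = 0.0583563
  p_C = e^(−11.82)·11.82^2/2! = 0.000513859
  p_D = e^(−12.02)·12.02^2/2! = 0.00043507
Weight by the priors:
  π_A·p_A = 0.23 × 0.166665 = 0.038333
  π_B·p_B = 0.09 × 0.0583563 = 0.00525206
  π_C·p_C = 0.32 × 0.000513859 = 0.000164435
  π_D·p_D = 0.36 × 0.00043507 = 0.000156625
Sum: 0.038333 + 0.00525206 + 0.000164435 + 0.000156625 = 0.0439061
P(Line B | data) ≈ 0.1196

0.1196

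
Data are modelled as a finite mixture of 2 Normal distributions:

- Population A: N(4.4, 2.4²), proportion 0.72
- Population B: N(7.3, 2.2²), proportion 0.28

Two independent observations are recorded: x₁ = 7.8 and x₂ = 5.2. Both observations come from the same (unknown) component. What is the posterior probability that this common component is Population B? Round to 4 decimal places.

0.4519

Apply Bayes' rule: the posterior for each component is proportional to its prior times its likelihood at x.
Since both observations come from the same component, the likelihood for component k is f_k(x₁)·f_k(x₂).
  p_A = [0.0609391] × [0.157243] = 0.00958226
  p_B = [0.176714] × [0.114983] = 0.020319
Multiply by the mixture weights:
  π_A·p_A = 0.72 × 0.00958226 = 0.00689922
  π_B·p_B = 0.28 × 0.020319 = 0.00568933
Evidence: 0.00689922 + 0.00568933 = 0.0125886
P(Population B | data) ≈ 0.4519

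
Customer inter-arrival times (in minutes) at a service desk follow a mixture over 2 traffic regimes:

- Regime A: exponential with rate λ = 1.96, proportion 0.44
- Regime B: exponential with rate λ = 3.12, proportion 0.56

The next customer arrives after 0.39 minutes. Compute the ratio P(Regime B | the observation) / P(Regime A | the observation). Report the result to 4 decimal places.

The posterior odds equal the prior odds times the likelihood ratio: (π_i/π_j)·(f_i(x)/f_j(x)).
Component likelihoods at x = 0.39 minutes:
  f_A = 0.912602
  f_B = 0.92407
Odds = (0.56/0.44) × (0.92407/0.912602) = 1.27273 × 1.01257 ≈ 1.2887

1.2887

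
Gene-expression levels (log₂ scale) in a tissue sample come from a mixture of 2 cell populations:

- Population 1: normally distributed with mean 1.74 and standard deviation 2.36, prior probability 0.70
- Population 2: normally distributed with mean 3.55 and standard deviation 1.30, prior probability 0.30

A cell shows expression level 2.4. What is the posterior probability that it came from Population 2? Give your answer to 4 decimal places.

0.3536

Posterior ∝ prior × likelihood, so P(k | x) ∝ π_k f_k(x); normalise over all components.
Component likelihoods at x = 2.4:
  L_1 = (1/(2.36·√(2π)))·exp(−(2.4−1.74)²/(2·2.36²)) = 0.169043·exp(-0.03911) = 0.16256
  L_2 = (1/(1.30·√(2π)))·exp(−(2.4−3.55)²/(2·1.30²)) = 0.306879·exp(-0.39127) = 0.20751
Prior × likelihood for each component:
  π_1·L_1 = 0.70 × 0.16256 = 0.113792
  π_2·L_2 = 0.30 × 0.20751 = 0.062253
Marginal: 0.113792 + 0.062253 = 0.176045
P(Population 2 | data) ≈ 0.3536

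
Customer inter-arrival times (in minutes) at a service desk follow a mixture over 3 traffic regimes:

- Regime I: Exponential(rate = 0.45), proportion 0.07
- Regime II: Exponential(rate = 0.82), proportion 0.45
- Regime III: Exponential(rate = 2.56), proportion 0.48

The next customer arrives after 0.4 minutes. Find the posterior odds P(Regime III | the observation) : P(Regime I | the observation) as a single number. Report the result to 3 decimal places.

Posterior odds = (w_i f_i(x)) / (w_j f_j(x)); the normalising sum cancels.
Component likelihoods at x = 0.4 minutes:
  f_I = 0.45·e^(−0.45·0.4) = 0.45·e^(−0.1800) = 0.375872
  f_II = 0.82·e^(−0.82·0.4) = 0.82·e^(−0.3280) = 0.590698
  f_III = 2.56·e^(−2.56·0.4) = 2.56·e^(−1.0240) = 0.919438
Odds = (0.48/0.07) × (0.919438/0.375872) = 6.85714 × 2.44615 ≈ 16.774

16.774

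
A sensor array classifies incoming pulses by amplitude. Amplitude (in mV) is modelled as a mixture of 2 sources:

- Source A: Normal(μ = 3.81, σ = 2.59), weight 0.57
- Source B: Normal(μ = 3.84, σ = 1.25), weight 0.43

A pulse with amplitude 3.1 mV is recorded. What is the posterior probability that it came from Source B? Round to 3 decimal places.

By Bayes' theorem, P(k | x) = P(Z=k) f_k(x) / Σ_j P(Z=j) f_j(x).
Evaluate each component's likelihood at the observed value:
  f_A = (1/(2.59·√(2π)))·exp(−(3.1−3.81)²/(2·2.59²)) = 0.154032·exp(-0.03757) = 0.148352
  f_B = (1/(1.25·√(2π)))·exp(−(3.1−3.84)²/(2·1.25²)) = 0.319154·exp(-0.17523) = 0.267854
Multiply by the mixture weights:
  P(Z=A)·f_A = 0.57 × 0.148352 = 0.0845604
  P(Z=B)·f_B = 0.43 × 0.267854 = 0.115177
Normaliser: 0.0845604 + 0.115177 = 0.199738
P(Source B | 3.1 mV) ≈ 0.577

0.577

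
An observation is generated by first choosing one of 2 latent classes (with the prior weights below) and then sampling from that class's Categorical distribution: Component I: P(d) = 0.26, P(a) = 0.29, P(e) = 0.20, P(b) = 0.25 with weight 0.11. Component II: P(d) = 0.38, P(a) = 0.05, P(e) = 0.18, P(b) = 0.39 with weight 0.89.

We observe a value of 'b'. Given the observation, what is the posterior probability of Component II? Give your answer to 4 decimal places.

0.9266

Apply Bayes' rule: the posterior for each component is proportional to its prior times its likelihood at x.
Component likelihoods at x = 'b':
  L_I = P(b | comp) = 0.25
  L_II = P(b | comp) = 0.39
Multiply by the mixture weights:
  P(Z=I)·L_I = 0.11 × 0.25 = 0.0275
  P(Z=II)·L_II = 0.89 × 0.39 = 0.3471
Sum: 0.0275 + 0.3471 = 0.3746
P(Component II | 'b') ≈ 0.9266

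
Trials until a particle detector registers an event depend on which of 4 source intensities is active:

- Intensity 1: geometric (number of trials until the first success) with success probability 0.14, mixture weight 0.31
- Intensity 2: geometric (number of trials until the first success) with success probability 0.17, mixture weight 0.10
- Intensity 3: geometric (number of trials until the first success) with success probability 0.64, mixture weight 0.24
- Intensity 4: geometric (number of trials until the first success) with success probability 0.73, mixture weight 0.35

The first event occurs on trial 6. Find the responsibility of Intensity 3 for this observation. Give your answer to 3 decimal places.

0.033

Apply Bayes' rule: the posterior for each component is proportional to its prior times its likelihood at x.
Component likelihoods at x = 6:
  L_1 = 0.14·(1−0.14)^5 = 0.14·0.470427 = 0.0658598
  L_2 = 0.17·(1−0.17)^5 = 0.17·0.393904 = 0.0669637
  L_3 = 0.64·(1−0.64)^5 = 0.64·0.00604662 = 0.00386984
  L_4 = 0.73·(1−0.73)^5 = 0.73·0.00143489 = 0.00104747
Unnormalised posteriors:
  π_1·L_1 = 0.31 × 0.0658598 = 0.0204165
  π_2·L_2 = 0.10 × 0.0669637 = 0.00669637
  π_3·L_3 = 0.24 × 0.00386984 = 0.00092876
  π_4·L_4 = 0.35 × 0.00104747 = 0.000366615
Denominator: 0.0204165 + 0.00669637 + 0.00092876 + 0.000366615 = 0.0284083
So the posterior for Intensity 3 is 0.00092876 / 0.0284083 ≈ 0.033.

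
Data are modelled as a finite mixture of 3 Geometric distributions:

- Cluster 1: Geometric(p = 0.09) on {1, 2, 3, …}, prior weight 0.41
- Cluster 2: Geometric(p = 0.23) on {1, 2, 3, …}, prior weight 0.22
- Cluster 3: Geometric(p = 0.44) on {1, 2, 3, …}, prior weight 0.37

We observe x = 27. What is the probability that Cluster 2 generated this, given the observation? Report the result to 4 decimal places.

0.0175

Apply Bayes' rule: the posterior for each component is proportional to its prior times its likelihood at x.
Geometric probabilities:
  p_1 = 0.0077503
  p_2 = 0.000257328
  p_3 = 1.24836e-07
Weight by the priors:
  w_1·p_1 = 0.41 × 0.0077503 = 0.00317762
  w_2·p_2 = 0.22 × 0.000257328 = 5.66121e-05
  w_3·p_3 = 0.37 × 1.24836e-07 = 4.61895e-08
Denominator: 0.00317762 + 5.66121e-05 + 4.61895e-08 = 0.00323428
So the posterior for Cluster 2 is 5.66121e-05 / 0.00323428 ≈ 0.0175.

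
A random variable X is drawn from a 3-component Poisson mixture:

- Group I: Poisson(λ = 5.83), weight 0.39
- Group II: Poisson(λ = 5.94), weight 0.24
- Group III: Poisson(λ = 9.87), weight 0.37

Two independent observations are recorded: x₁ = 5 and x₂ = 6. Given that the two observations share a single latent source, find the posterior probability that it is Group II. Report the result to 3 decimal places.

By Bayes' theorem, P(k | x) = P(Z=k) f_k(x) / Σ_j P(Z=j) f_j(x).
Since both observations come from the same component, the likelihood for component k is f_k(x₁)·f_k(x₂).
  f_I = [e^(−5.83)·5.83^5/5! = 0.164902] × [0.160229] = 0.0264221
  f_II = [e^(−5.94)·5.94^5/5! = 0.162197] × [0.160575] = 0.0260447
  f_III = [e^(−9.87)·9.87^5/5! = 0.0403569] × [0.0663871] = 0.00267918
Unnormalised posteriors:
  P(Z=I)·f_I = 0.39 × 0.0264221 = 0.0103046
  P(Z=II)·f_II = 0.24 × 0.0260447 = 0.00625072
  P(Z=III)·f_III = 0.37 × 0.00267918 = 0.000991297
Normaliser: 0.0103046 + 0.00625072 + 0.000991297 = 0.0175466
P(Group II | data) ≈ 0.356

0.356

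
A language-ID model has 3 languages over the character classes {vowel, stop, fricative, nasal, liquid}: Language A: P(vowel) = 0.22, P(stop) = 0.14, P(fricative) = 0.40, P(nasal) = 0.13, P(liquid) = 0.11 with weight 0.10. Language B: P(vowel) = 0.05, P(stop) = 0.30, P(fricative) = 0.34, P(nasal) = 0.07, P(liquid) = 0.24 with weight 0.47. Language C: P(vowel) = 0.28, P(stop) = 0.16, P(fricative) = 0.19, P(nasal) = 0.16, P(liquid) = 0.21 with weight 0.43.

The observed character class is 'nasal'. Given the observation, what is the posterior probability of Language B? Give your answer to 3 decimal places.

P(component k | x) = π_k·f_k(x) / marginal(x), where marginal(x) = Σ_j π_j·f_j(x).
Component likelihoods at x = 'nasal':
  p_A = P(nasal | comp) = 0.13
  p_B = P(nasal | comp) = 0.07
  p_C = P(nasal | comp) = 0.16
Prior × likelihood for each component:
  π_A·p_A = 0.10 × 0.13 = 0.013
  π_B·p_B = 0.47 × 0.07 = 0.0329
  π_C·p_C = 0.43 × 0.16 = 0.0688
Evidence: 0.013 + 0.0329 + 0.0688 = 0.1147
Responsibility of Language B: 0.0329 / 0.1147 ≈ 0.287

0.287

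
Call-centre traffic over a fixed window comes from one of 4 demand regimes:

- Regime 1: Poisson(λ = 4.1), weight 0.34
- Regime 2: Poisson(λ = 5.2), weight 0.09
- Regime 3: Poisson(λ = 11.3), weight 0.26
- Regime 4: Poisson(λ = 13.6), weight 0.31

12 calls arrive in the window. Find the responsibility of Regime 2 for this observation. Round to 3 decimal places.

The responsibility of component k is π_k f_k(x) divided by Σ_j π_j f_j(x).
Poisson probabilities:
  L_1 = 0.00078066
  L_2 = 0.00450165
  L_3 = 0.111964
  L_4 = 0.103687
Weight by the priors:
  π_1·L_1 = 0.34 × 0.00078066 = 0.000265424
  π_2·L_2 = 0.09 × 0.00450165 = 0.000405149
  π_3·L_3 = 0.26 × 0.111964 = 0.0291105
  π_4·L_4 = 0.31 × 0.103687 = 0.032143
Denominator: 0.000265424 + 0.000405149 + 0.0291105 + 0.032143 = 0.0619241
Responsibility of Regime 2: 0.000405149 / 0.0619241 ≈ 0.007

0.007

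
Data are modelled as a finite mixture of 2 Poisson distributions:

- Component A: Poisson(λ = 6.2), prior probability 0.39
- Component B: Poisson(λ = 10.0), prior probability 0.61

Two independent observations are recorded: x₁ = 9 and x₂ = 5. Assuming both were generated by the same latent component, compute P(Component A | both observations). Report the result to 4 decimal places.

By Bayes' theorem, P(k | x) = w_k f_k(x) / Σ_j w_j f_j(x).
Since both observations come from the same component, the likelihood for component k is f_k(x₁)·f_k(x₂).
  p_A = [0.0757071] × [0.154936] = 0.0117297
  p_B = [0.12511] × [0.0378333] = 0.00473332
Weight by the priors:
  w_A·p_A = 0.39 × 0.0117297 = 0.00457459
  w_B·p_B = 0.61 × 0.00473332 = 0.00288733
Marginal: 0.00457459 + 0.00288733 = 0.00746192
Responsibility of Component A: 0.00457459 / 0.00746192 ≈ 0.6131

0.6131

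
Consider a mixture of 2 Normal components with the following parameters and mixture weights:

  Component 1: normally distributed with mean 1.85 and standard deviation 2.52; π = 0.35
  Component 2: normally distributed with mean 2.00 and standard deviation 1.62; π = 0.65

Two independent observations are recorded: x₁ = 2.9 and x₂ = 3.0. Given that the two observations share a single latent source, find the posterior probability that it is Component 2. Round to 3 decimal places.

Posterior ∝ prior × likelihood, so P(k | x) ∝ π_k f_k(x); normalise over all components.
Since both observations come from the same component, the likelihood for component k is f_k(x₁)·f_k(x₂).
  L_1 = [0.145148] × [0.142655] = 0.0207061
  L_2 = [0.211045] × [0.203542] = 0.0429564
Prior × likelihood for each component:
  π_1·L_1 = 0.35 × 0.0207061 = 0.00724713
  π_2·L_2 = 0.65 × 0.0429564 = 0.0279216
Normaliser: 0.00724713 + 0.0279216 = 0.0351688
P(Component 2 | x₁,x₂) = 0.0279216 / 0.0351688 ≈ 0.794

0.794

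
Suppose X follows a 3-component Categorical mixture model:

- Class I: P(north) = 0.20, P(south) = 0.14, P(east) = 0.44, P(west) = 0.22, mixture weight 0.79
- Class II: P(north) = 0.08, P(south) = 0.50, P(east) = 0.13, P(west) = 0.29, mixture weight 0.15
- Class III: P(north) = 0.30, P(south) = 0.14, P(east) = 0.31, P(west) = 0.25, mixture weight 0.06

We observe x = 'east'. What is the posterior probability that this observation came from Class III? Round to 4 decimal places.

0.0482

By Bayes' theorem, P(k | x) = π_k f_k(x) / Σ_j π_j f_j(x).
Categorical probabilities:
  f_I = P(east | comp) = 0.44
  f_II = P(east | comp) = 0.13
  f_III = P(east | comp) = 0.31
Prior × likelihood for each component:
  π_I·f_I = 0.79 × 0.44 = 0.3476
  π_II·f_II = 0.15 × 0.13 = 0.0195
  π_III·f_III = 0.06 × 0.31 = 0.0186
Evidence: 0.3476 + 0.0195 + 0.0186 = 0.3857
P(Class III | data) = 0.0186 / 0.3857 ≈ 0.0482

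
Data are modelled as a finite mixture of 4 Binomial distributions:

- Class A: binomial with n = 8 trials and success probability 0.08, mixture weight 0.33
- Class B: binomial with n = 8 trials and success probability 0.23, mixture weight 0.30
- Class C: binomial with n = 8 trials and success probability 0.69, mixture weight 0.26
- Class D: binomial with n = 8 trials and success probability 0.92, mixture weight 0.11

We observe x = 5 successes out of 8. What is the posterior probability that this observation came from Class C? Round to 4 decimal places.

0.9057

The responsibility of component k is w_k f_k(x) divided by Σ_j w_j f_j(x).
Component likelihoods at x = 5 successes out of 8:
  L_A = 0.00014289
  L_B = 0.0164551
  L_C = 0.260927
  L_D = 0.0188972
Prior × likelihood for each component:
  w_A·L_A = 0.33 × 0.00014289 = 4.71537e-05
  w_B·L_B = 0.30 × 0.0164551 = 0.00493652
  w_C·L_C = 0.26 × 0.260927 = 0.0678409
  w_D·L_D = 0.11 × 0.0188972 = 0.00207869
Marginal: 4.71537e-05 + 0.00493652 + 0.0678409 + 0.00207869 = 0.0749033
Responsibility of Class C: 0.0678409 / 0.0749033 ≈ 0.9057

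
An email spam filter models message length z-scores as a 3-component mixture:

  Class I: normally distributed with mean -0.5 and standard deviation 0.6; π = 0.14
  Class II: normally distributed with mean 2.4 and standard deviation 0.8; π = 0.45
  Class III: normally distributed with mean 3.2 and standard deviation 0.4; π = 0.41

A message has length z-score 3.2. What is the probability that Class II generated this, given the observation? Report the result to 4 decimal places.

By Bayes' theorem, P(k | x) = w_k f_k(x) / Σ_j w_j f_j(x).
Normal densities:
  p_I = (1/(0.6·√(2π)))·exp(−(3.2−-0.5)²/(2·0.6²)) = 0.664904·exp(-19.01389) = 3.67394e-09
  p_II = (1/(0.8·√(2π)))·exp(−(3.2−2.4)²/(2·0.8²)) = 0.498678·exp(-0.50000) = 0.302463
  p_III = (1/(0.4·√(2π)))·exp(−(3.2−3.2)²/(2·0.4²)) = 0.997356·exp(-0.00000) = 0.997356
Multiply by the mixture weights:
  w_I·p_I = 0.14 × 3.67394e-09 = 5.14351e-10
  w_II·p_II = 0.45 × 0.302463 = 0.136109
  w_III·p_III = 0.41 × 0.997356 = 0.408916
Marginal: 5.14351e-10 + 0.136109 + 0.408916 = 0.545024
P(Class II | data) = 0.136109 / 0.545024 ≈ 0.2497

0.2497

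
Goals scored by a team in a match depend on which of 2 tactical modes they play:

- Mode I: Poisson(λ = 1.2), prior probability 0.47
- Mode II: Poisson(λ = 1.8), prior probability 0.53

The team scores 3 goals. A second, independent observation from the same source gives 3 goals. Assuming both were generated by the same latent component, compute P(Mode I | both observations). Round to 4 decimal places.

0.2054

The responsibility of component k is π_k f_k(x) divided by Σ_j π_j f_j(x).
Since both observations come from the same component, the likelihood for component k is f_k(x₁)·f_k(x₂).
  L_I = [e^(−1.2)·1.2^3/3! = 0.0867439] × [0.0867439] = 0.00752451
  L_II = [e^(−1.8)·1.8^3/3! = 0.160671] × [0.160671] = 0.025815
Multiply by the mixture weights:
  π_I·L_I = 0.47 × 0.00752451 = 0.00353652
  π_II·L_II = 0.53 × 0.025815 = 0.013682
Denominator: 0.00353652 + 0.013682 = 0.0172185
P(Mode I | x) ≈ 0.2054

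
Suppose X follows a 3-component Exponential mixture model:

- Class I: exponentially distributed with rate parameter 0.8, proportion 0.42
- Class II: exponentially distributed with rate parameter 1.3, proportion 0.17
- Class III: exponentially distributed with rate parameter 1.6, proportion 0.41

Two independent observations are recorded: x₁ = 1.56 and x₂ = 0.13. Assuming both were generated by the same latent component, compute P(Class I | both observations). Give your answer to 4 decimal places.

P(component k | x) = π_k·f_k(x) / marginal(x), where marginal(x) = Σ_j π_j·f_j(x).
Since both observations come from the same component, the likelihood for component k is f_k(x₁)·f_k(x₂).
  p_I = [0.8·e^(−0.8·1.56) = 0.8·e^(−1.2480) = 0.229663] × [0.72098] = 0.165582
  p_II = [1.3·e^(−1.3·1.56) = 1.3·e^(−2.0280) = 0.171078] × [1.09786] = 0.18782
  p_III = [1.6·e^(−1.6·1.56) = 1.6·e^(−2.4960) = 0.131862] × [1.29953] = 0.171359
Unnormalised posteriors:
  π_I·p_I = 0.42 × 0.165582 = 0.0695446
  π_II·p_II = 0.17 × 0.18782 = 0.0319294
  π_III·p_III = 0.41 × 0.171359 = 0.0702573
Marginal: 0.0695446 + 0.0319294 + 0.0702573 = 0.171731
P(Class I | data) ≈ 0.4050

0.4050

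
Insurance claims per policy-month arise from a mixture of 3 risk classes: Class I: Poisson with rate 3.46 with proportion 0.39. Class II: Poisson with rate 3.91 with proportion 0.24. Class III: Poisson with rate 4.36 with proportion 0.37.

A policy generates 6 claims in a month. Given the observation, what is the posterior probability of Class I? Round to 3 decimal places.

0.297

By Bayes' theorem, P(k | x) = P(Z=k) f_k(x) / Σ_j P(Z=j) f_j(x).
Evaluate each component's likelihood at the observed value:
  L_I = e^(−3.46)·3.46^6/6! = 0.0748971
  L_II = e^(−3.91)·3.91^6/6! = 0.0994573
  L_III = e^(−4.36)·4.36^6/6! = 0.121917
Prior × likelihood for each component:
  P(Z=I)·L_I = 0.39 × 0.0748971 = 0.0292099
  P(Z=II)·L_II = 0.24 × 0.0994573 = 0.0238697
  P(Z=III)·L_III = 0.37 × 0.121917 = 0.0451091
Denominator: 0.0292099 + 0.0238697 + 0.0451091 = 0.0981887
So the posterior for Class I is 0.0292099 / 0.0981887 ≈ 0.297.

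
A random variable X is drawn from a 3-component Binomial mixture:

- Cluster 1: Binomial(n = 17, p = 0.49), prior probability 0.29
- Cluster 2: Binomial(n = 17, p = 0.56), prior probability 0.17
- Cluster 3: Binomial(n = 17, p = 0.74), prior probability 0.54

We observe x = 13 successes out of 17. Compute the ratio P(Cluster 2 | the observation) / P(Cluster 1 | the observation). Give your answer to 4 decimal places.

The posterior odds equal the prior odds times the likelihood ratio: (π_i/π_j)·(f_i(x)/f_j(x)).
Evaluate each component's likelihood at the observed value:
  L_1 = 0.0151149
  L_2 = 0.0475151
  L_3 = 0.217011
Posterior odds = (π_2·L_2) / (π_1·L_1) = (0.17·0.0475151) / (0.29·0.0151149) = 0.00807757 / 0.00438334 ≈ 1.8428

1.8428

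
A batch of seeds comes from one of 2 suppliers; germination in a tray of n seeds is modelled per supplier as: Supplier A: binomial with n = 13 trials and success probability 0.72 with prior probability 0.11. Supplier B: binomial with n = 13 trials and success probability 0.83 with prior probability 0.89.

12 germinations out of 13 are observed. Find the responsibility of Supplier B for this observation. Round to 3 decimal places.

0.964

Posterior ∝ prior × likelihood, so P(k | x) ∝ w_k f_k(x); normalise over all components.
Component likelihoods at x = 12 germinations out of 13:
  L_A = C(13,12)·0.72^12·0.28^1 = 13·0.0194084·0.28 = 0.0706466
  L_B = C(13,12)·0.83^12·0.17^1 = 13·0.10689·0.17 = 0.236227
Multiply by the mixture weights:
  w_A·L_A = 0.11 × 0.0706466 = 0.00777113
  w_B·L_B = 0.89 × 0.236227 = 0.210242
Evidence: 0.00777113 + 0.210242 = 0.218013
P(Supplier B | 12 germinations out of 13) = 0.210242 / 0.218013 ≈ 0.964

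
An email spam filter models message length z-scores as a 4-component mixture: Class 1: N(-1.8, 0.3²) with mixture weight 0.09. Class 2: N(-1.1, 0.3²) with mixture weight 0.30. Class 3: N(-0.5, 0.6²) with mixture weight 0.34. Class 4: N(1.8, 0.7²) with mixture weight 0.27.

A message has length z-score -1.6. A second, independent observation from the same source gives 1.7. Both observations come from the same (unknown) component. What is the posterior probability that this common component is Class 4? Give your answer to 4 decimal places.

0.0190

P(component k | x) = π_k·f_k(x) / marginal(x), where marginal(x) = Σ_j π_j·f_j(x).
Since both observations come from the same component, the likelihood for component k is f_k(x₁)·f_k(x₂).
  f_1 = [(1/(0.3·√(2π)))·exp(−(-1.6−-1.8)²/(2·0.3²)) = 1.329808·exp(-0.22222) = 1.06483] × [3.69519e-30] = 3.93474e-30
  f_2 = [(1/(0.3·√(2π)))·exp(−(-1.6−-1.1)²/(2·0.3²)) = 1.329808·exp(-1.38889) = 0.33159] × [1.61381e-19] = 5.35123e-20
  f_3 = [(1/(0.6·√(2π)))·exp(−(-1.6−-0.5)²/(2·0.6²)) = 0.664904·exp(-1.68056) = 0.123852] × [0.000800451] = 9.91374e-05
  f_4 = [(1/(0.7·√(2π)))·exp(−(-1.6−1.8)²/(2·0.7²)) = 0.569918·exp(-11.79592) = 4.29447e-06] × [0.564132] = 2.42265e-06
Prior × likelihood for each component:
  π_1·f_1 = 0.09 × 3.93474e-30 = 3.54126e-31
  π_2·f_2 = 0.30 × 5.35123e-20 = 1.60537e-20
  π_3·f_3 = 0.34 × 9.91374e-05 = 3.37067e-05
  π_4·f_4 = 0.27 × 2.42265e-06 = 6.54115e-07
Sum: 3.54126e-31 + 1.60537e-20 + 3.37067e-05 + 6.54115e-07 = 3.43608e-05
Responsibility of Class 4: 6.54115e-07 / 3.43608e-05 ≈ 0.0190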